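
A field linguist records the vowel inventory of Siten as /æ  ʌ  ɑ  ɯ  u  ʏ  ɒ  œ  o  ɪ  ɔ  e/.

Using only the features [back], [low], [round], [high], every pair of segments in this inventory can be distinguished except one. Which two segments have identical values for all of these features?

o, ɔ

Both /o/ and /ɔ/ are [+back], [−low], [+round], [−high]. Since the list omits [tense] — which does distinguish the mid back rounded tense vowel from the mid back rounded lax vowel — this pair collapses; all other pairs remain distinct.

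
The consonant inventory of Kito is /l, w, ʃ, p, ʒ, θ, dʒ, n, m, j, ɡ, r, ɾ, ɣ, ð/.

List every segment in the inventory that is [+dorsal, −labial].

Eliminate segments failing any feature: /l, ʃ, p, ʒ, θ, dʒ, n, m, r, ɾ, ð/ are [−dorsal]; /w/ is [+labial]. The remaining /j, ɡ, ɣ/ satisfy [+dorsal], [−labial].

j, ɡ, ɣ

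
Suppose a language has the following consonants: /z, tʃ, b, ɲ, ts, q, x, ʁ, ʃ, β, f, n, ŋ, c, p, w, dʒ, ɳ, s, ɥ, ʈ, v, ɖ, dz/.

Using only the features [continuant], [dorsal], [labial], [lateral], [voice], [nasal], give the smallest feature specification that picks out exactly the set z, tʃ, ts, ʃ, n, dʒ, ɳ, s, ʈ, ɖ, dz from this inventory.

/z, tʃ, ts, ʃ, n, dʒ, ɳ, s, ʈ, ɖ, dz/ are all [−labial], [−dorsal], and no other segment in the inventory matches both values. Dropping any one of them over-generates: [−dorsal] alone would also admit /b, β, f, p, …/; [−labial] alone would also admit /ɲ, q, x, ʁ, …/. No other single listed feature picks out exactly this set either, so fewer than two features will not do.

[−labial, −dorsal]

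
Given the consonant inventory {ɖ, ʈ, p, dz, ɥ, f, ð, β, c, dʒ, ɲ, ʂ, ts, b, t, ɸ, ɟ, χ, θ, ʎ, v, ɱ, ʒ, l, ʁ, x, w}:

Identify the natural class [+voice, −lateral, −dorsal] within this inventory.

ɖ, dz, ð, β, dʒ, b, v, ɱ, ʒ

Eliminate segments failing any feature: /ʈ, p, f, c, ʂ, ts, t, ɸ, χ, θ, x/ are [−voice]; /ɥ, ɲ, ɟ, ʁ, w/ are [+dorsal]; /ʎ, l/ are [+lateral]. The remaining /ɖ, dz, ð, β, dʒ, b, v, ɱ, ʒ/ satisfy [+voice], [−lateral], [−dorsal].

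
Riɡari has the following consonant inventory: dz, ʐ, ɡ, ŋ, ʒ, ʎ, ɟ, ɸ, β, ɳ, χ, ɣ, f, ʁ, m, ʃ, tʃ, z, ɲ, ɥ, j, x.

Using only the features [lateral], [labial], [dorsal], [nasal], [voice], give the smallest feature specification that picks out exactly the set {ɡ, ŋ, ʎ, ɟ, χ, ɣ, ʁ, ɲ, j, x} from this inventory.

[-labial, +dorsal]

/ɡ, ŋ, ʎ, ɟ, χ, ɣ, ʁ, ɲ, j, x/ are all [-labial], [+dorsal], and no other segment in the inventory matches both values. Dropping any one of them over-generates: [+dorsal] alone would also admit /ɥ/; [-labial] alone would also admit /dz, ʐ, ʒ, ɳ, …/. No other single listed feature picks out exactly this set either, so fewer than two features will not do.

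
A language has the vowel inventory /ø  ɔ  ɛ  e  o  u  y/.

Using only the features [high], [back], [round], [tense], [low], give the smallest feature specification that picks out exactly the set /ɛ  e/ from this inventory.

[-round]

The target set is precisely the extension of [-round] in this inventory.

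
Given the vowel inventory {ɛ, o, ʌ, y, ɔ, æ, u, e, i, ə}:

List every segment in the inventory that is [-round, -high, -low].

Checking each segment against [-round], [-high], [-low]: /ɛ/ (mid front unrounded lax vowel), /ʌ/ (mid back unrounded lax vowel), /e/ (mid front unrounded tense vowel), /ə/ (mid central vowel (schwa)) satisfy every feature; every other segment in the inventory fails at least one.

ɛ, ʌ, e, ə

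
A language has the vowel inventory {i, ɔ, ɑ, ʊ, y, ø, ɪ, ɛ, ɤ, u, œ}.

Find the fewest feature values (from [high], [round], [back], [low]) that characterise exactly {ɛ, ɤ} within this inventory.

/ɛ, ɤ/ are all [-high], [-low], [-round], and no other segment in the inventory matches all three values. Dropping any one of them over-generates: [-low, -round] alone would also admit /i, ɪ/; [-high, -round] alone would also admit /ɑ/; [-high, -low] alone would also admit /ɔ, ø, œ/. No other combination of two listed features picks out exactly this set either, so fewer than three features will not do.

[-high, -low, -round]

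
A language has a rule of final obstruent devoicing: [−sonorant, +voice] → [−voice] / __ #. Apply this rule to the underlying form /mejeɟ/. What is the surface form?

[mejec]

/ɟ/ satisfies [−sonorant, +voice] and sits in __ #. The [−voice] counterpart of the voiced palatal stop is /c/. Other segments in /mejeɟ/ either fail the structural description or are not in the environment, so the surface form is [mejec].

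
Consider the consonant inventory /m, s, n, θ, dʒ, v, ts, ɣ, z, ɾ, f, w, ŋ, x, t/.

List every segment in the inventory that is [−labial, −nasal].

s, θ, dʒ, ts, ɣ, z, ɾ, x, t

Among the inventory, the [−labial] segments are /s, n, θ, dʒ, ts, ɣ, z, ɾ, ŋ, x, t/.
Intersecting with [−nasal] leaves /s, θ, dʒ, ts, ɣ, z, ɾ, x, t/.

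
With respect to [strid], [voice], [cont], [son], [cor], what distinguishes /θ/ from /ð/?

The two segments share [−strident], [+continuant], [−sonorant], [+coronal]. The only feature from the list on which they differ: /θ/ is [−voice] while /ð/ is [+voice].

[voice]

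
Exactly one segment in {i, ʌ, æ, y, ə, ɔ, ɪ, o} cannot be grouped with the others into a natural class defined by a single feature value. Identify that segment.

æ

[low] groups all but one: /ə, ʌ, y, i, o, ɔ, ɪ/ share [−low] while /æ/ (low front unrounded vowel) alone is [+low]. Removing any other segment would not leave a single-feature class that excludes it.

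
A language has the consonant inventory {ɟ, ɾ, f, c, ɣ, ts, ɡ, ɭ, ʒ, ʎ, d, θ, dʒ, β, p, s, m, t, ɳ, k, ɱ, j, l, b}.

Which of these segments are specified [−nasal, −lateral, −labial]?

ɟ, ɾ, c, ɣ, ts, ɡ, ʒ, d, θ, dʒ, s, t, k, j

Among the inventory, the [−nasal] segments are /ɟ, ɾ, f, c, ɣ, ts, ɡ, ɭ, ʒ, ʎ, d, θ, dʒ, β, p, s, t, k, j, l, b/.
Among these, [−lateral] gives /ɟ, ɾ, f, c, ɣ, ts, ɡ, ʒ, d, θ, dʒ, β, p, s, t, k, j, b/.
Then [−labial] leaves /ɟ, ɾ, c, ɣ, ts, ɡ, ʒ, d, θ, dʒ, s, t, k, j/.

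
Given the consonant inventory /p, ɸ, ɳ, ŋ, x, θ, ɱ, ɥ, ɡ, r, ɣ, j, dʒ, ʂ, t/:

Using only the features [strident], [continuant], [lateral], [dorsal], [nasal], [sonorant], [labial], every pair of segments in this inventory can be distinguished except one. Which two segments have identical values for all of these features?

On the given features, /x/ and /ɣ/ have an identical profile: [-strident], [+continuant], [-lateral], [+dorsal], [-nasal], [-sonorant], [-labial]. No other two segments in the inventory coincide on all 7 features. (They do differ in [voice], which is not among the given features.)

x, ɣ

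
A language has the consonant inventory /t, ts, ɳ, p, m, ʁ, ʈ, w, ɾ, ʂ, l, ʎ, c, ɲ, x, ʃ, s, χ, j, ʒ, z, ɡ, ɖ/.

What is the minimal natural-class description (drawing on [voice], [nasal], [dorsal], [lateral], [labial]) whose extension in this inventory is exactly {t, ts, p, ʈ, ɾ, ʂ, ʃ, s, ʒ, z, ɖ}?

The class [−nasal], [−lateral], [−dorsal] has exactly /t, ts, p, ʈ, ɾ, ʂ, ʃ, s, ʒ, z, ɖ/ as its extension in this inventory. No smaller conjunction from the listed features achieves this: [−lateral, −dorsal] alone would also admit /ɳ, m/; [−nasal, −dorsal] alone would also admit /l/; [−nasal, −lateral] alone would also admit /ʁ, w, c, x, …/; and checking the remaining two-feature bundles turns up none with this extension.

[−nasal, −lateral, −dorsal]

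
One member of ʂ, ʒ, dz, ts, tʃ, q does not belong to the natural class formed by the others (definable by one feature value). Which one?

q

The remaining segments after removing /q/ share [+strident]; /q/ (voiceless uvular stop) is [-strident]. For every other candidate removal, the leftover set fails to share any single feature value that the removed segment lacks.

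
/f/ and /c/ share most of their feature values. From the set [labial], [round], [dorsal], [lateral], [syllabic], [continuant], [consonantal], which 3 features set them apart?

[continuant], [labial], [dorsal]

/f/ is the voiceless labiodental fricative and /c/ is the voiceless palatal stop. Both are [-round], [-lateral], [-syllabic], [+consonantal]. /f/ is [+continuant] while /c/ is [-continuant]; /f/ is [+labial] while /c/ is [-labial]; /f/ is [-dorsal] while /c/ is [+dorsal], so the distinguishing features are [continuant], [labial], [dorsal].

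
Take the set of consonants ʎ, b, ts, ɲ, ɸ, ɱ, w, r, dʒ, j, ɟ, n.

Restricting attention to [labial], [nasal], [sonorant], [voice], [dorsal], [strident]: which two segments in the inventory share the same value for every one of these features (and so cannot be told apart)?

ʎ, j

/ʎ/ (palatal lateral approximant) and /j/ (palatal glide) are both [−labial], [−nasal], [+sonorant], [+voice], [+dorsal], [−strident], so none of the listed features separates them. (They do differ in [lateral], which is not among the given features.) Every other pair in the inventory differs on at least one listed feature.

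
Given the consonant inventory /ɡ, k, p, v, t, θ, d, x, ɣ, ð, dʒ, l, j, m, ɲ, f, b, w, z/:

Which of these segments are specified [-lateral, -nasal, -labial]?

ɡ, k, t, θ, d, x, ɣ, ð, dʒ, j, z

Eliminate segments failing any feature: /p, v, f, b, w/ are [+labial]; /l/ is [+lateral]; /m, ɲ/ are [+nasal]. The remaining /ɡ, k, t, θ, d, x, ɣ, ð, dʒ, j, z/ satisfy [-lateral], [-nasal], [-labial].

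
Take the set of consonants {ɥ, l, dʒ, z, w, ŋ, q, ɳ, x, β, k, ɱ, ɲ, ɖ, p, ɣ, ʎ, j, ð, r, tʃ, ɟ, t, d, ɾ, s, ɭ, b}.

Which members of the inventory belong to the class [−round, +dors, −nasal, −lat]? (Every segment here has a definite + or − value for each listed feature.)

The [−round] segments are /l, dʒ, z, ŋ, q, ɳ, x, β, k, ɱ, ɲ, ɖ, p, ɣ, ʎ, j, ð, r, tʃ, ɟ, t, d, ɾ, s, ɭ, b/.
Among these, [+dorsal] gives /ŋ, q, x, k, ɲ, ɣ, ʎ, j, ɟ/.
Within that set, [−nasal] gives /q, x, k, ɣ, ʎ, j, ɟ/.
Then [−lateral] leaves /q, x, k, ɣ, j, ɟ/.

q, x, k, ɣ, j, ɟ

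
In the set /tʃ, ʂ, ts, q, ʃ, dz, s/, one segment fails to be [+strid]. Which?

Every segment except /q/ is [+strident]. /q/ (voiceless uvular stop) is [−strident], so it is the exception.

q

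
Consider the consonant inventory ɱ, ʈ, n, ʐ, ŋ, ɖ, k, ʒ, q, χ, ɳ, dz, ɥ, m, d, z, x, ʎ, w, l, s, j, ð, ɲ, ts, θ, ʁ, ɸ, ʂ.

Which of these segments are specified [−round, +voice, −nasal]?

ʐ, ɖ, ʒ, dz, d, z, ʎ, l, j, ð, ʁ

Checking each segment against [−round], [+voice], [−nasal]: /ʐ/ (voiced retroflex fricative), /ɖ/ (voiced retroflex stop), /ʒ/ (voiced postalveolar fricative), /dz/ (voiced alveolar affricate), /d/ (voiced alveolar stop), /z/ (voiced alveolar fricative), among others, satisfy every feature; every other segment in the inventory fails at least one.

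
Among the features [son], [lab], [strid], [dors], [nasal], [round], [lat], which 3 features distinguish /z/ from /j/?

[sonorant], [strident], [dorsal]

The two segments share [−labial], [−nasal], [−round], [−lateral]. The only features from the list on which they differ: /z/ is [−sonorant] while /j/ is [+sonorant]; /z/ is [+strident] while /j/ is [−strident]; /z/ is [−dorsal] while /j/ is [+dorsal].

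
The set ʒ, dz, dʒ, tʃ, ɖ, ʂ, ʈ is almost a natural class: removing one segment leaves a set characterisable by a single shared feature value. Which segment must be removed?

dz

The remaining segments after removing /dz/ share [-anterior]; /dz/ (voiced alveolar affricate) is [+anterior]. For every other candidate removal, the leftover set fails to share any single feature value that the removed segment lacks.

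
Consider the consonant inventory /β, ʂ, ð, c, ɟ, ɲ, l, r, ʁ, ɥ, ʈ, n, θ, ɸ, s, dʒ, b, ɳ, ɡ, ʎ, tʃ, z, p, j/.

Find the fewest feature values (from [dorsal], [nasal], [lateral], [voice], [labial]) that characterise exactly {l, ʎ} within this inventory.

[+lateral]

/l, ʎ/ are exactly the [+lateral] segments in the inventory, so a single feature suffices.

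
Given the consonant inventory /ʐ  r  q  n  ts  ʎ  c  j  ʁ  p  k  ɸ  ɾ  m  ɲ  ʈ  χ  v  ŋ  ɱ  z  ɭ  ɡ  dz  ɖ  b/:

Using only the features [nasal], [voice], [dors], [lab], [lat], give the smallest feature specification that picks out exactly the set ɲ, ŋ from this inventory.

/ɲ, ŋ/ are all [+nasal], [+dorsal], and no other segment in the inventory matches both values. Dropping any one of them over-generates: [+dorsal] alone would also admit /q, ʎ, c, j, …/; [+nasal] alone would also admit /n, m, ɱ/. No other single listed feature picks out exactly this set either, so fewer than two features will not do.

[+nasal, +dors]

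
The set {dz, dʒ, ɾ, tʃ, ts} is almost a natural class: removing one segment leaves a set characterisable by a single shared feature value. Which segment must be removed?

/ts, dʒ, tʃ, dz/ are all [+strident], but /ɾ/ (alveolar tap) is [−strident]. No other single segment can be removed to leave a set sharing one feature value that the removed segment lacks, so /ɾ/ is the odd one out.

ɾ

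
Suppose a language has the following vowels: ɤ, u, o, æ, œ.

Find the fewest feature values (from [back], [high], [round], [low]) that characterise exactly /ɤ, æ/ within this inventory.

[-round]

/ɤ, æ/ are exactly the [-round] segments in the inventory, so a single feature suffices.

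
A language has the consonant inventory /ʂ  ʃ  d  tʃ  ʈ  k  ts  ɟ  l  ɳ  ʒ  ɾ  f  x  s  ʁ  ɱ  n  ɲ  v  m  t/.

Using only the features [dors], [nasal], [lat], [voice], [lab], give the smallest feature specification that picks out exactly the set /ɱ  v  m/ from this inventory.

Every target segment is [+voice], [+labial]; each remaining inventory member fails at least one of these. Each conjunct is needed — [+labial] alone would also admit /f/; [+voice] alone would also admit /d, ɟ, l, ɳ, …/ — and no other single listed feature has exactly this extension, so two is the minimum.

[+voice, +lab]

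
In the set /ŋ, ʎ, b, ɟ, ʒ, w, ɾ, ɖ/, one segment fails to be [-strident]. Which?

/ʒ/ is the voiced postalveolar fricative, which is [+strident]; the rest — /ʎ, w, ɾ, ɟ, ŋ, b, ɖ/ — are [-strident].

ʒ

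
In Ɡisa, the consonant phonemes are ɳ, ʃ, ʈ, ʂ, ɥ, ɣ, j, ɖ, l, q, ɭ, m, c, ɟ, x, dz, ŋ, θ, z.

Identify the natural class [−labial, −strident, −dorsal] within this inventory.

ɳ, ʈ, ɖ, l, ɭ, θ

Eliminate segments failing any feature: /ʃ, ʂ, dz, z/ are [+strident]; /ɥ, m/ are [+labial]; /ɣ, j, q, c, ɟ, x, ŋ/ are [+dorsal]. The remaining /ɳ, ʈ, ɖ, l, ɭ, θ/ satisfy [−labial], [−strident], [−dorsal].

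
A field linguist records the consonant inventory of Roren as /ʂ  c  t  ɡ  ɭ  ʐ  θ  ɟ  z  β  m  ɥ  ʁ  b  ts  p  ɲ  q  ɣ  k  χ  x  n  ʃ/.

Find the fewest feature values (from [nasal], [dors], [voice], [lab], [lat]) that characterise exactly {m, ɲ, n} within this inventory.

[+nasal]

The target set is precisely the extension of [+nasal] in this inventory.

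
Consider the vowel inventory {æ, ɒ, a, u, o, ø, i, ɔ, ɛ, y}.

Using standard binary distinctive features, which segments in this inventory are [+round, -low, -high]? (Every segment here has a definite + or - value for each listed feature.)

o, ø, ɔ

Checking each segment against [+round], [-low], [-high]: /o/ (mid back rounded tense vowel), /ø/ (mid front rounded tense vowel), /ɔ/ (mid back rounded lax vowel) satisfy every feature; every other segment in the inventory fails at least one.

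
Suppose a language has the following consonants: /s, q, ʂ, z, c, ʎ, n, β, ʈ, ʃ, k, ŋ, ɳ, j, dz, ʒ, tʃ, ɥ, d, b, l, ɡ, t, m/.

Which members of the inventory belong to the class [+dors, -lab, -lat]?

Checking each segment against [+dorsal], [-labial], [-lateral]: /q/ (voiceless uvular stop), /c/ (voiceless palatal stop), /k/ (voiceless velar stop), /ŋ/ (velar nasal), /j/ (palatal glide), /ɡ/ (voiced velar stop) satisfy every feature; every other segment in the inventory fails at least one.

q, c, k, ŋ, j, ɡ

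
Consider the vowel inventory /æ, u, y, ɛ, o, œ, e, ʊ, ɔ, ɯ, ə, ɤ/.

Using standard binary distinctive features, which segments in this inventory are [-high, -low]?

ɛ, o, œ, e, ɔ, ə, ɤ

Among the inventory, the [-high] segments are /æ, ɛ, o, œ, e, ɔ, ə, ɤ/.
Then [-low] leaves /ɛ, o, œ, e, ɔ, ə, ɤ/.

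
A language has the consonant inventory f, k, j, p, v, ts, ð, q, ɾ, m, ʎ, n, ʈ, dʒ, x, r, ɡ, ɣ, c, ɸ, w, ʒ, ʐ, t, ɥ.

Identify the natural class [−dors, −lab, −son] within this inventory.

ts, ð, ʈ, dʒ, ʒ, ʐ, t

First, the [−dorsal] segments are /f, p, v, ts, ð, ɾ, m, n, ʈ, dʒ, r, ɸ, ʒ, ʐ, t/.
Within that set, [−labial] gives /ts, ð, ɾ, n, ʈ, dʒ, r, ʒ, ʐ, t/.
Intersecting with [−sonorant] leaves /ts, ð, ʈ, dʒ, ʒ, ʐ, t/.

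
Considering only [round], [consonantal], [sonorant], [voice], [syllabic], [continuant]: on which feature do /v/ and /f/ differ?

/v/ (voiced labiodental fricative) and /f/ (voiceless labiodental fricative) agree on [−round], [+consonantal], [−sonorant], [−syllabic], [+continuant]. They differ on [voice] (/v/ [+], /f/ [−]).

[voice]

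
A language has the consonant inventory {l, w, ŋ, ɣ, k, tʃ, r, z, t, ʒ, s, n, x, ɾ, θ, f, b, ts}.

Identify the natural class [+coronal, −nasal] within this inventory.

l, tʃ, r, z, t, ʒ, s, ɾ, θ, ts

The [+coronal] segments are /l, tʃ, r, z, t, ʒ, s, n, ɾ, θ, ts/.
Intersecting with [−nasal] leaves /l, tʃ, r, z, t, ʒ, s, ɾ, θ, ts/.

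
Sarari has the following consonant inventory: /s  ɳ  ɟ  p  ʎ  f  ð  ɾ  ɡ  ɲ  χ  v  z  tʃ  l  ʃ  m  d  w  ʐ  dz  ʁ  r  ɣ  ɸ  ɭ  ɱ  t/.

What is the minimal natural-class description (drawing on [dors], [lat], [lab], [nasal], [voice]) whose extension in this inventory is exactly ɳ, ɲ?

[+nasal, -lab]

Every target segment is [+nasal], [-labial]; each remaining inventory member fails at least one of these. Each conjunct is needed — [-labial] alone would also admit /s, ɟ, ʎ, ð, …/; [+nasal] alone would also admit /m, ɱ/ — and no other single listed feature has exactly this extension, so two is the minimum.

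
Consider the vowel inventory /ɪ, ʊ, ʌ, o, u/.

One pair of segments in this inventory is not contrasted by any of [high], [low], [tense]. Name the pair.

ɪ, ʊ

On the given features, /ɪ/ and /ʊ/ have an identical profile: [+high], [−low], [−tense]. No other two segments in the inventory coincide on all 3 features. (They do differ in [labial], [round] and [back], which are not among the given features.)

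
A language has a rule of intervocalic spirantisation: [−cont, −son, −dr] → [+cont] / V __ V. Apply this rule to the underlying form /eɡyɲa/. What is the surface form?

The only segment in the rule's environment that also matches [−cont, −son, −dr] is /ɡ/. Applying [+continuant] turns the voiced velar stop into /ɣ/ (voiced velar fricative), giving [eɣyɲa].

[eɣyɲa]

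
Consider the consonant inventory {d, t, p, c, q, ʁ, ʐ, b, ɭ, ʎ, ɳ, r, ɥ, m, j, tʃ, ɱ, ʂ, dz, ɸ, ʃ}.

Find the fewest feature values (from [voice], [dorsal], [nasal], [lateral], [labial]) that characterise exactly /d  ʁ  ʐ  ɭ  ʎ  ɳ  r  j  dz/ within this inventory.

Every target segment is [+voice], [-labial]; each remaining inventory member fails at least one of these. Each conjunct is needed — [-labial] alone would also admit /t, c, q, tʃ, …/; [+voice] alone would also admit /b, ɥ, m, ɱ/ — and no other single listed feature has exactly this extension, so two is the minimum.

[+voice, -labial]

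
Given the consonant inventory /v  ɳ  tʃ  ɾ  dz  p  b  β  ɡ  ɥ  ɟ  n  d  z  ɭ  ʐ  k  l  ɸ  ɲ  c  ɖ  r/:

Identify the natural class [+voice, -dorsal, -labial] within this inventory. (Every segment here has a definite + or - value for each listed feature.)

Eliminate segments failing any feature: /v, b, β/ are [+labial]; /tʃ, p, k, ɸ, c/ are [-voice]; /ɡ, ɥ, ɟ, ɲ/ are [+dorsal]. The remaining /ɳ, ɾ, dz, n, d, z, ɭ, ʐ, l, ɖ, r/ satisfy [+voice], [-dorsal], [-labial].

ɳ, ɾ, dz, n, d, z, ɭ, ʐ, l, ɖ, r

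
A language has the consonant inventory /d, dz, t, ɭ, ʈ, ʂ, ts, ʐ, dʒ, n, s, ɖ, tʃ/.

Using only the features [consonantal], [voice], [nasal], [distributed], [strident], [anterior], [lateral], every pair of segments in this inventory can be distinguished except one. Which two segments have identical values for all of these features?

ts, s

/ts/ (voiceless alveolar affricate) and /s/ (voiceless alveolar fricative) are both [+consonantal], [−voice], [−nasal], [−distributed], [+strident], [+anterior], [−lateral], so none of the listed features separates them. (They do differ in [continuant], which is not among the given features.) Every other pair in the inventory differs on at least one listed feature.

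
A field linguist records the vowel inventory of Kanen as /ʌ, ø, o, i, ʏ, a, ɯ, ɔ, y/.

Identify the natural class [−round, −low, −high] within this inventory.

The [−round] segments are /ʌ, i, a, ɯ/.
Within that set, [−low] gives /ʌ, i, ɯ/.
Of those, [−high] leaves /ʌ/.

ʌ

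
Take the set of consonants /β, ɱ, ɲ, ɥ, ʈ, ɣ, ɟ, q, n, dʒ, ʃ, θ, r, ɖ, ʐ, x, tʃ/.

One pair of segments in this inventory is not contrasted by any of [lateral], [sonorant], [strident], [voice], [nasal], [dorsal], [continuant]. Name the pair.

ɱ, n

/ɱ/ (labiodental nasal) and /n/ (alveolar nasal) are both [-lateral], [+sonorant], [-strident], [+voice], [+nasal], [-dorsal], [-continuant], so none of the listed features separates them. (They do differ in [labial] and [coronal], which are not among the given features.) Every other pair in the inventory differs on at least one listed feature.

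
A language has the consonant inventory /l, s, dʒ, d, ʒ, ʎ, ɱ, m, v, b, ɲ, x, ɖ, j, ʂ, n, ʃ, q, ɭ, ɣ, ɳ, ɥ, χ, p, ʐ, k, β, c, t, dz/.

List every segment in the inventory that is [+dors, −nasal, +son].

Eliminate segments failing any feature: /l, s, dʒ, d, ʒ, ɱ, m, v, b, ɖ, ʂ, n, ʃ, ɭ, ɳ, p, ʐ, β, t, dz/ are [−dorsal]; /ɲ/ is [+nasal]; /x, q, ɣ, χ, k, c/ are [−sonorant]. The remaining /ʎ, j, ɥ/ satisfy [+dorsal], [−nasal], [+sonorant].

ʎ, j, ɥ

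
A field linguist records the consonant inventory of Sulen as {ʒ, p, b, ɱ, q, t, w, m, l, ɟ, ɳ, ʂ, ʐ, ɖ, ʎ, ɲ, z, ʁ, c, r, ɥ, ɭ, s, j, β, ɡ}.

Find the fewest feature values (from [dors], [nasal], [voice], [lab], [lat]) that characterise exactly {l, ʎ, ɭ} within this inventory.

[+lat]

/l, ʎ, ɭ/ are exactly the [+lateral] segments in the inventory, so a single feature suffices.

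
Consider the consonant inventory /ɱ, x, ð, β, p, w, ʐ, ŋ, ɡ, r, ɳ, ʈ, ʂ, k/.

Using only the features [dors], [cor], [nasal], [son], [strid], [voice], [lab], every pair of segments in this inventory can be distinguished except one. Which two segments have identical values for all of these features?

x, k

On the given features, /x/ and /k/ have an identical profile: [+dorsal], [−coronal], [−nasal], [−sonorant], [−strident], [−voice], [−labial]. No other two segments in the inventory coincide on all 7 features. (They do differ in [continuant], which is not among the given features.)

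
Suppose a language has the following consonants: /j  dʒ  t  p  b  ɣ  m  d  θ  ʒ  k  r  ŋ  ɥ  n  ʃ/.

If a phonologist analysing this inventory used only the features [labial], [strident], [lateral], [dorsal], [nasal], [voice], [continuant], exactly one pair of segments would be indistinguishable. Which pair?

On the given features, /ɣ/ and /j/ have an identical profile: [-labial], [-strident], [-lateral], [+dorsal], [-nasal], [+voice], [+continuant]. No other two segments in the inventory coincide on all 7 features. (They do differ in [sonorant] and [back], which are not among the given features.)

ɣ, j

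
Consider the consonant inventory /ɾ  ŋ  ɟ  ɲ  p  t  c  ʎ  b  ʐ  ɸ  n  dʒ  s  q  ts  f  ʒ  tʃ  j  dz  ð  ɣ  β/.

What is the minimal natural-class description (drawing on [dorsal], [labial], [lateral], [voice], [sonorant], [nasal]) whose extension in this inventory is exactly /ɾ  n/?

[+sonorant, -dorsal]

/ɾ, n/ are all [+sonorant], [-dorsal], and no other segment in the inventory matches both values. Dropping any one of them over-generates: [-dorsal] alone would also admit /p, t, b, ʐ, …/; [+sonorant] alone would also admit /ŋ, ɲ, ʎ, j/. No other single listed feature picks out exactly this set either, so fewer than two features will not do.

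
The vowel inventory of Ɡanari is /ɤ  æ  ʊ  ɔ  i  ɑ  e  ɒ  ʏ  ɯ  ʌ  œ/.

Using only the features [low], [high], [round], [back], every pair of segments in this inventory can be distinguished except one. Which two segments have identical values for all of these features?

Both /ʌ/ and /ɤ/ are [−low], [−high], [−round], [+back]. Since the list omits [tense] — which does distinguish the mid back unrounded lax vowel from the mid back unrounded tense vowel — this pair collapses; all other pairs remain distinct.

ʌ, ɤ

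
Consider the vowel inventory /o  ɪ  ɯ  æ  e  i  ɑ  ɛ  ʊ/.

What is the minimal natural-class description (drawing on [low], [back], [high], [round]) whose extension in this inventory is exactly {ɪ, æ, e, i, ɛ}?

The target set is precisely the extension of [−back] in this inventory.

[−back]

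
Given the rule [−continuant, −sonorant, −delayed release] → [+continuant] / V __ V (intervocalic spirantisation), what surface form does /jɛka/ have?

[jɛxa]

Only /k/ occurs between two vowels (/ɛ/ __ /a/) and matches the structural description. It is a voiceless velar stop, so [−continuant, −sonorant, −delayed release] holds; changing it to [+continuant] with all other features held fixed yields /x/ (voiceless velar fricative). No other segment meets both the structural description and the environment, so the output is [jɛxa].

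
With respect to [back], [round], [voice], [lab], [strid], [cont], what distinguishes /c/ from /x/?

[continuant], [back]

The two segments share [−round], [−voice], [−labial], [−strident]. The only features from the list on which they differ: /c/ is [−continuant] while /x/ is [+continuant]; /c/ is [−back] while /x/ is [+back].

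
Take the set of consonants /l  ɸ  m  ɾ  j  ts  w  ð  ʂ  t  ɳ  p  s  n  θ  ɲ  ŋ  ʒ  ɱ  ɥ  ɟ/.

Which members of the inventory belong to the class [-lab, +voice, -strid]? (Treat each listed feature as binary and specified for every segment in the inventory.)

Eliminate segments failing any feature: /ɸ, m, w, p, ɱ, ɥ/ are [+labial]; /ts, ʂ, t, s, θ/ are [-voice]; /ʒ/ is [+strident]. The remaining /l, ɾ, j, ð, ɳ, n, ɲ, ŋ, ɟ/ satisfy [-labial], [+voice], [-strident].

l, ɾ, j, ð, ɳ, n, ɲ, ŋ, ɟ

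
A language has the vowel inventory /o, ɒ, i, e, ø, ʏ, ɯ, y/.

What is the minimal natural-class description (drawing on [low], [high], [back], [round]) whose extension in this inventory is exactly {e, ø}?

[-high, -back]

/e, ø/ are all [-high], [-back], and no other segment in the inventory matches both values. Dropping any one of them over-generates: [-back] alone would also admit /i, ʏ, y/; [-high] alone would also admit /o, ɒ/. No other single listed feature picks out exactly this set either, so fewer than two features will not do.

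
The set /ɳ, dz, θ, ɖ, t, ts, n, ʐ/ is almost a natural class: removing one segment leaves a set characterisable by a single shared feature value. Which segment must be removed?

[distributed] groups all but one: /ts, n, dz, ɖ, ɳ, ʐ, t/ share [-distributed] while /θ/ (voiceless dental fricative) alone is [+distributed]. Removing any other segment would not leave a single-feature class that excludes it.

θ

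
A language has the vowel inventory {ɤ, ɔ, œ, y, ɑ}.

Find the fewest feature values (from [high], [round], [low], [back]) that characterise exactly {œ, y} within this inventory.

[−back]

/œ, y/ are exactly the [−back] segments in the inventory, so a single feature suffices.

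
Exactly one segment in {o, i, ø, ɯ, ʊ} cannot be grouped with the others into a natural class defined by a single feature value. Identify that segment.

ʊ

/ɯ, ø, i, o/ are all [+tense], but /ʊ/ (high back rounded lax vowel) is [-tense]. No other single segment can be removed to leave a set sharing one feature value that the removed segment lacks, so /ʊ/ is the odd one out.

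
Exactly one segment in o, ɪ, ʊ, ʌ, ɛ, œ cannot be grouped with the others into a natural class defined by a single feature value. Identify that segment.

o

/œ, ɛ, ʊ, ʌ, ɪ/ are all [−tense], but /o/ (mid back rounded tense vowel) is [+tense]. No other single segment can be removed to leave a set sharing one feature value that the removed segment lacks, so /o/ is the odd one out.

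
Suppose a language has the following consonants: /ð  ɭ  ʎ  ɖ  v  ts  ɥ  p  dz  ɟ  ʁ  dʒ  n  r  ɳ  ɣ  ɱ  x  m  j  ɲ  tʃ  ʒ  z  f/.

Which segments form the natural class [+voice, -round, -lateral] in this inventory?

ð, ɖ, v, dz, ɟ, ʁ, dʒ, n, r, ɳ, ɣ, ɱ, m, j, ɲ, ʒ, z

Among the inventory, the [+voice] segments are /ð, ɭ, ʎ, ɖ, v, ɥ, dz, ɟ, ʁ, dʒ, n, r, ɳ, ɣ, ɱ, m, j, ɲ, ʒ, z/.
Then [-round] gives /ð, ɭ, ʎ, ɖ, v, dz, ɟ, ʁ, dʒ, n, r, ɳ, ɣ, ɱ, m, j, ɲ, ʒ, z/.
Within that set, [-lateral] leaves /ð, ɖ, v, dz, ɟ, ʁ, dʒ, n, r, ɳ, ɣ, ɱ, m, j, ɲ, ʒ, z/.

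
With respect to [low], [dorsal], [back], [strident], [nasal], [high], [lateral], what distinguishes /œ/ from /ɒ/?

/œ/ is the mid front rounded lax vowel and /ɒ/ is the low back rounded vowel. Both are [+dorsal], [-strident], [-nasal], [-high], [-lateral]. /œ/ is [-low] while /ɒ/ is [+low]; /œ/ is [-back] while /ɒ/ is [+back], so the distinguishing features are [low], [back].

[low], [back]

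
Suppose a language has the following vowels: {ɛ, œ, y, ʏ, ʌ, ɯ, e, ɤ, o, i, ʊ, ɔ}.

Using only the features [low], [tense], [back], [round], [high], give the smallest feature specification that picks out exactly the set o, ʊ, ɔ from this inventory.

Every target segment is [+back], [+round]; each remaining inventory member fails at least one of these. Each conjunct is needed — [+round] alone would also admit /œ, y, ʏ/; [+back] alone would also admit /ʌ, ɯ, ɤ/ — and no other single listed feature has exactly this extension, so two is the minimum.

[+back, +round]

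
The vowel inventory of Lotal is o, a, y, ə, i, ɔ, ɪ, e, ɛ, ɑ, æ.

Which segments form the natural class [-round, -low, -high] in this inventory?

ə, e, ɛ

Eliminate segments failing any feature: /o, y, ɔ/ are [+round]; /a, ɑ, æ/ are [+low]; /i, ɪ/ are [+high]. The remaining /ə, e, ɛ/ satisfy [-round], [-low], [-high].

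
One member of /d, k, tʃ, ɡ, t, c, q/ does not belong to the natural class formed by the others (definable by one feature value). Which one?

tʃ

/ɡ, k, c, q, d, t/ are all [−delayed release], but /tʃ/ (voiceless postalveolar affricate) is [+delayed release]. No other single segment can be removed to leave a set sharing one feature value that the removed segment lacks, so /tʃ/ is the odd one out.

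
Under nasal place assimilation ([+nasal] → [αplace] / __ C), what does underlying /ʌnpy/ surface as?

[ʌmpy]

In /ʌnpy/, the nasal /n/ precedes /p/, which is [+labial]. The nasal assimilates in place, becoming the [+labial] nasal /m/. The surface form is [ʌmpy].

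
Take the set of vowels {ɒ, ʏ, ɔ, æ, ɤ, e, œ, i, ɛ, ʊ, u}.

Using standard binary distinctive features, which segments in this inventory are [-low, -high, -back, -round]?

e, ɛ

Checking each segment against [-low], [-high], [-back], [-round]: /e/ (mid front unrounded tense vowel), /ɛ/ (mid front unrounded lax vowel) satisfy every feature; every other segment in the inventory fails at least one.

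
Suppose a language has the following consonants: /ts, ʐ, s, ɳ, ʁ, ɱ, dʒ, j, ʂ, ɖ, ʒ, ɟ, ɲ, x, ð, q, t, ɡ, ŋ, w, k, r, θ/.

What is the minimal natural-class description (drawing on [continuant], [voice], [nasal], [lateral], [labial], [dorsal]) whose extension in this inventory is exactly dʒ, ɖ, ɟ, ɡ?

Every target segment is [+voice], [−nasal], [−continuant]; each remaining inventory member fails at least one of these. Each conjunct is needed — [−nasal, −continuant] alone would also admit /ts, q, t, k/; [+voice, −continuant] alone would also admit /ɳ, ɱ, ɲ, ŋ/; [+voice, −nasal] alone would also admit /ʐ, ʁ, j, ʒ, …/ — and no other combination of two listed features has exactly this extension, so three is the minimum.

[+voice, −nasal, −continuant]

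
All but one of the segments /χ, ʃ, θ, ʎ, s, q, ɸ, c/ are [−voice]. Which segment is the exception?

/q, s, ɸ, c, θ, ʃ, χ/ are all [−voice]; /ʎ/ (palatal lateral approximant) is [+voice].

ʎ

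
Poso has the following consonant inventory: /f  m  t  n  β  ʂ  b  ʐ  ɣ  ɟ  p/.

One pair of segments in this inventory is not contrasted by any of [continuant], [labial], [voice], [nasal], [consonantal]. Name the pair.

ɣ, ʐ

Both /ɣ/ and /ʐ/ are [+continuant], [-labial], [+voice], [-nasal], [+consonantal]. Since the list omits [strident], [coronal] and [dorsal] — which do distinguish the voiced velar fricative from the voiced retroflex fricative — this pair collapses; all other pairs remain distinct.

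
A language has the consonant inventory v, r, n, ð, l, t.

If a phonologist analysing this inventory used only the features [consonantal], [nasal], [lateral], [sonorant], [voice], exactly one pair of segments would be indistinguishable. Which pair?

v, ð

/v/ (voiced labiodental fricative) and /ð/ (voiced dental fricative) are both [+consonantal], [-nasal], [-lateral], [-sonorant], [+voice], so none of the listed features separates them. (They do differ in [labial] and [coronal], which are not among the given features.) Every other pair in the inventory differs on at least one listed feature.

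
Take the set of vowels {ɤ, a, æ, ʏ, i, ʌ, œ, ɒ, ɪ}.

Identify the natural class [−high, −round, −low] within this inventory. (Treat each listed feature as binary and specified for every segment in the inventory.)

Eliminate segments failing any feature: /a, æ/ are [+low]; /ʏ, i, ɪ/ are [+high]; /œ, ɒ/ are [+round]. The remaining /ɤ, ʌ/ satisfy [−high], [−round], [−low].

ɤ, ʌ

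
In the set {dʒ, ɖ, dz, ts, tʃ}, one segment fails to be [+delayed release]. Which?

ɖ

/ɖ/ is the voiced retroflex stop, which is [-delayed release]; the rest — /tʃ, dʒ, dz, ts/ — are [+delayed release].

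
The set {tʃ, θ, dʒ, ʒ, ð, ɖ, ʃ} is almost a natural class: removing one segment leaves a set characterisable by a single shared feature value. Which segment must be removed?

ɖ

[distributed] groups all but one: /ʒ, ʃ, θ, tʃ, ð, dʒ/ share [+distributed] while /ɖ/ (voiced retroflex stop) alone is [-distributed]. Removing any other segment would not leave a single-feature class that excludes it.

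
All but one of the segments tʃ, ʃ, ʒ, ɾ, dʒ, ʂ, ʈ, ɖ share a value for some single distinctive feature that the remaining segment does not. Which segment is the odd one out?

ɾ

[anterior] (equivalently [sonorant]) groups all but one: /ɖ, tʃ, ʂ, ʃ, ʒ, dʒ, ʈ/ share [−anterior] while /ɾ/ (alveolar tap) alone is [+anterior]. Removing any other segment would not leave a single-feature class that excludes it.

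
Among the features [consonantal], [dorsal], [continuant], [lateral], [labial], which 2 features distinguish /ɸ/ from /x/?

/ɸ/ (voiceless bilabial fricative) and /x/ (voiceless velar fricative) agree on [+consonantal], [+continuant], [−lateral]. They differ on [labial] (/ɸ/ [+], /x/ [−]), [dorsal] (/ɸ/ [−], /x/ [+]).

[labial], [dorsal]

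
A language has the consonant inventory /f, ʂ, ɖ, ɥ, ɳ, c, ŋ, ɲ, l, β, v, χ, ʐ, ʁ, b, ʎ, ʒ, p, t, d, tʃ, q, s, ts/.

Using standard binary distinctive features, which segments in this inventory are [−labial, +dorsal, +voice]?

ŋ, ɲ, ʁ, ʎ

Among the inventory, the [−labial] segments are /ʂ, ɖ, ɳ, c, ŋ, ɲ, l, χ, ʐ, ʁ, ʎ, ʒ, t, d, tʃ, q, s, ts/.
Among these, [+dorsal] gives /c, ŋ, ɲ, χ, ʁ, ʎ, q/.
Then [+voice] leaves /ŋ, ɲ, ʁ, ʎ/.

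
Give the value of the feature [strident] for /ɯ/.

[−strident]

/ɯ/ is the high back unrounded vowel. The feature [strident] marks segments high-amplitude, high-frequency frication (the sibilants); /ɯ/ lacks this property, so it is [−strident].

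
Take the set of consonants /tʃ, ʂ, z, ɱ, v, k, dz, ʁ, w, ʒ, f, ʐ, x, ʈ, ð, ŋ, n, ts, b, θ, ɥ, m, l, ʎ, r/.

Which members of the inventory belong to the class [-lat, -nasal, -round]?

Checking each segment against [-lateral], [-nasal], [-round]: /tʃ/ (voiceless postalveolar affricate), /ʂ/ (voiceless retroflex fricative), /z/ (voiced alveolar fricative), /v/ (voiced labiodental fricative), /k/ (voiceless velar stop), /dz/ (voiced alveolar affricate), among others, satisfy every feature; every other segment in the inventory fails at least one.

tʃ, ʂ, z, v, k, dz, ʁ, ʒ, f, ʐ, x, ʈ, ð, ts, b, θ, r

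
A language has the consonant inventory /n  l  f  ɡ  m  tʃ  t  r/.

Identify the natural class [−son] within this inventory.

The [−sonorant] segments here are /f, ɡ, tʃ, t/; the remaining /n, l, m, r/ are [+sonorant].

f, ɡ, tʃ, t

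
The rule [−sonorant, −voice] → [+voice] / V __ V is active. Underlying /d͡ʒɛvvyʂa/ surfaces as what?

[d͡ʒɛvvyʐa]

The only segment in the rule's environment that also matches [−sonorant, −voice] is /ʂ/. Applying [+voice] turns the voiceless retroflex fricative into /ʐ/ (voiced retroflex fricative), giving [d͡ʒɛvvyʐa].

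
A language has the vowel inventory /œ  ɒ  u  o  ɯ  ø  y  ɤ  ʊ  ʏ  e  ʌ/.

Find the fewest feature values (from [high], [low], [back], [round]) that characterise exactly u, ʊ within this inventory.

[+high, +back, +round]

The class [+high], [+back], [+round] has exactly /u, ʊ/ as its extension in this inventory. No smaller conjunction from the listed features achieves this: [+back, +round] alone would also admit /ɒ, o/; [+high, +round] alone would also admit /y, ʏ/; [+high, +back] alone would also admit /ɯ/; and checking the remaining two-feature bundles turns up none with this extension.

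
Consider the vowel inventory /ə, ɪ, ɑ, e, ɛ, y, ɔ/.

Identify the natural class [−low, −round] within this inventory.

ə, ɪ, e, ɛ

Checking each segment against [−low], [−round]: /ə/ (mid central vowel (schwa)), /ɪ/ (high front unrounded lax vowel), /e/ (mid front unrounded tense vowel), /ɛ/ (mid front unrounded lax vowel) satisfy every feature; every other segment in the inventory fails at least one.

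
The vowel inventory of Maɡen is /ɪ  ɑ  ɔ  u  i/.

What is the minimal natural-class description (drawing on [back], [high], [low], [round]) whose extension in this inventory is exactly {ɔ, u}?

Every target segment is [+round] and no other inventory member is, so one feature is enough.

[+round]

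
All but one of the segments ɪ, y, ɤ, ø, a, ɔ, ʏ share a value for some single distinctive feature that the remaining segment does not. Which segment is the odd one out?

a

[low] groups all but one: /ɔ, ɤ, ʏ, ø, ɪ, y/ share [-low] while /a/ (low unrounded vowel) alone is [+low]. Removing any other segment would not leave a single-feature class that excludes it.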